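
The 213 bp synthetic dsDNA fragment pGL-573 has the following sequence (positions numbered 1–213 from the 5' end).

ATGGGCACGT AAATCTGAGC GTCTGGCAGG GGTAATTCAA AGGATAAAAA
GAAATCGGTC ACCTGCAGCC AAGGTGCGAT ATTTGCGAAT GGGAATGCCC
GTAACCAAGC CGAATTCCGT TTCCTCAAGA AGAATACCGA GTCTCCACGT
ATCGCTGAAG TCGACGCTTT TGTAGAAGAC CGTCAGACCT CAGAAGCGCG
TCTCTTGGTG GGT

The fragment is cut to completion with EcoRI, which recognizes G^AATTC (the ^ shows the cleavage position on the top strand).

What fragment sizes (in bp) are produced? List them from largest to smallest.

The EcoRI site (GAATTC) starts at position 112.
EcoRI cuts after the first base of each site, so after position 112.
Linear molecule, 1 cut → 2 fragments:
  1–112 → 112 bp
  113–213 → 101 bp
Sorted largest to smallest: 112, 101 bp.

112, 101 bp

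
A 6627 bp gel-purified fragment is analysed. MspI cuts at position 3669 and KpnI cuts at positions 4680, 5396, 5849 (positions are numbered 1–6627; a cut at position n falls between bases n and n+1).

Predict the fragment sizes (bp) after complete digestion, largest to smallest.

Combined cut positions (sorted): 3669, 4680, 5396, 5849.
Linear molecule, 4 cuts → 5 fragments:
  3669 − 0 = 3669 bp
  4680 − 3669 = 1011 bp
  5396 − 4680 = 716 bp
  5849 − 5396 = 453 bp
  6627 − 5849 = 778 bp
Sorted largest to smallest: 3669, 1011, 778, 716, 453 bp.

3669, 1011, 778, 716, 453 bp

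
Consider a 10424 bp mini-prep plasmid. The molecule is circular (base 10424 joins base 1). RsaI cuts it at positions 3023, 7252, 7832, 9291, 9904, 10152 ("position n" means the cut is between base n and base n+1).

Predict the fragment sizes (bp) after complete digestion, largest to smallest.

4229, 3295, 1459, 613, 580, 248 bp

Circular molecule, 6 cuts → 6 fragments:
  7252 − 3023 = 4229 bp
  7832 − 7252 = 580 bp
  9291 − 7832 = 1459 bp
  9904 − 9291 = 613 bp
  10152 − 9904 = 248 bp
  wrap: 10424 − 10152 + 3023 = 3295 bp
Sorted largest to smallest: 4229, 3295, 1459, 613, 580, 248 bp.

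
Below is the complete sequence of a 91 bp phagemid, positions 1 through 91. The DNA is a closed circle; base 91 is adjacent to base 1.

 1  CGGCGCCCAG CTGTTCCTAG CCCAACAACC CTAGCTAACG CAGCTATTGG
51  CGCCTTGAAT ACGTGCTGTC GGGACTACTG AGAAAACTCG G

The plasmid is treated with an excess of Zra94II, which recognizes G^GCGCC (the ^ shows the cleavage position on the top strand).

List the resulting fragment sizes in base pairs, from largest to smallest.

Zra94II sites (GGCGCC) start at positions 2, 49.
Zra94II cuts after the first base of each site, so after positions 2, 49.
Circular molecule, 2 cuts → 2 fragments:
  3–49 → 47 bp
  50–91 then 1–2 → 42 + 2 = 44 bp
Sorted largest to smallest: 47, 44 bp.

47, 44 bp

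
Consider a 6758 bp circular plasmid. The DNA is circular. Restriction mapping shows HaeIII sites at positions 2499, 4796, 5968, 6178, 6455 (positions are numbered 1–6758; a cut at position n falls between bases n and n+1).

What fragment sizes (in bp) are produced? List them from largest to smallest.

Circular molecule, 5 cuts → 5 fragments:
  4796 − 2499 = 2297 bp
  5968 − 4796 = 1172 bp
  6178 − 5968 = 210 bp
  6455 − 6178 = 277 bp
  wrap: 6758 − 6455 + 2499 = 2802 bp
Sorted largest to smallest: 2802, 2297, 1172, 277, 210 bp.

2802, 2297, 1172, 277, 210 bp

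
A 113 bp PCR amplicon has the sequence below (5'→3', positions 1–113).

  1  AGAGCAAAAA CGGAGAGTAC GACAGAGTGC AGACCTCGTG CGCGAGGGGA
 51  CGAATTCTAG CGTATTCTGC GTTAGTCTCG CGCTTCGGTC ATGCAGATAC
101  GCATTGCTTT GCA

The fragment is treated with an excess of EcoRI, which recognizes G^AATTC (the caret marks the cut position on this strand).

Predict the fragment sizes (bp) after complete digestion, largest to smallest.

61, 52 bp

The EcoRI site (GAATTC) starts at position 52.
EcoRI cuts after the first base of each site, so after position 52.
Linear molecule, 1 cut → 2 fragments:
  1–52 → 52 bp
  53–113 → 61 bp
Sorted largest to smallest: 61, 52 bp.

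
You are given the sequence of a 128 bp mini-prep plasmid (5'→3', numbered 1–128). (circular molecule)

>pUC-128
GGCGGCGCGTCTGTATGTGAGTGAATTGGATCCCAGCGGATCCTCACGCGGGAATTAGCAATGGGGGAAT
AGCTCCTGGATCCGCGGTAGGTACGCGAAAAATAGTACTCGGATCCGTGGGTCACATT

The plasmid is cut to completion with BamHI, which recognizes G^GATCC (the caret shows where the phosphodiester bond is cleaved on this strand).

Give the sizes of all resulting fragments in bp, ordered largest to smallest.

BamHI sites (GGATCC) start at positions 28, 38, 78, 111.
BamHI cuts after the first base of each site, so after positions 28, 38, 78, 111.
Circular molecule, 4 cuts → 4 fragments:
  29–38 → 10 bp
  39–78 → 40 bp
  79–111 → 33 bp
  112–128 then 1–28 → 17 + 28 = 45 bp
Sorted largest to smallest: 45, 40, 33, 10 bp.

45, 40, 33, 10 bp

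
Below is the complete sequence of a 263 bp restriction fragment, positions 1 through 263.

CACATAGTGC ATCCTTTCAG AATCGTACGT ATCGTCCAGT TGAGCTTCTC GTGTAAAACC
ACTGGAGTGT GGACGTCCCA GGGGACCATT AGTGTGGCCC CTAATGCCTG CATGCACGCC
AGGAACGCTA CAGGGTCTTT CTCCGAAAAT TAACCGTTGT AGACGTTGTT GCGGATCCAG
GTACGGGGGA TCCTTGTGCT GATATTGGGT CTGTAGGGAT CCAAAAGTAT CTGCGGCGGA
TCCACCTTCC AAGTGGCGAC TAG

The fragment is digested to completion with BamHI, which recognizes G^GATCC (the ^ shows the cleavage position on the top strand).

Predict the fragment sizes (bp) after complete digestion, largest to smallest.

173, 29, 25, 21, 15 bp

BamHI sites (GGATCC) start at positions 173, 188, 217, 238.
BamHI cuts after the first base of each site, so after positions 173, 188, 217, 238.
Linear molecule, 4 cuts → 5 fragments:
  1–173 → 173 bp
  174–188 → 15 bp
  189–217 → 29 bp
  218–238 → 21 bp
  239–263 → 25 bp
Sorted largest to smallest: 173, 29, 25, 21, 15 bp.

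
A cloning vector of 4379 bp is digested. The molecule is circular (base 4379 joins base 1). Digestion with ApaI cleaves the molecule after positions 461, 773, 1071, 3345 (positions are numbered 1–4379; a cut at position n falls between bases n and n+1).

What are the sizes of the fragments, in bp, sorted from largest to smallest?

Circular molecule, 4 cuts → 4 fragments:
  773 − 461 = 312 bp
  1071 − 773 = 298 bp
  3345 − 1071 = 2274 bp
  wrap: 4379 − 3345 + 461 = 1495 bp
Sorted largest to smallest: 2274, 1495, 312, 298 bp.

2274, 1495, 312, 298 bp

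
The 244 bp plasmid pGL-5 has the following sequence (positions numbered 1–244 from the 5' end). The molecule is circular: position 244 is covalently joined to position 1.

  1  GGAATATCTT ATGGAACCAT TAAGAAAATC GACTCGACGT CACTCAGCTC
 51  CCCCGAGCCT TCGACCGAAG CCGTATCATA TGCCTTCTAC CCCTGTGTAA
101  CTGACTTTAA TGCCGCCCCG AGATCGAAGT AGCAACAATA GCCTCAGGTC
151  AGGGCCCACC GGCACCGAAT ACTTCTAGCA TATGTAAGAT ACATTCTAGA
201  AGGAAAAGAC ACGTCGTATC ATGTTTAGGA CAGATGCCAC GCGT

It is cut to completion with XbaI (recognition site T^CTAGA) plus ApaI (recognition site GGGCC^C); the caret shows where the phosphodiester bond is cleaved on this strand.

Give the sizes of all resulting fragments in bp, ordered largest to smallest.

The XbaI site (TCTAGA) starts at position 195.
XbaI cuts after the first base of each site, so after position 195.
The ApaI site (GGGCCC) starts at position 152.
ApaI cuts after base 5 of each site (before the last base), so after position 156.
Combined cut positions: 156, 195.
Circular molecule, 2 cuts → 2 fragments:
  157–195 → 39 bp
  196–244 then 1–156 → 49 + 156 = 205 bp
Sorted largest to smallest: 205, 39 bp.

205, 39 bp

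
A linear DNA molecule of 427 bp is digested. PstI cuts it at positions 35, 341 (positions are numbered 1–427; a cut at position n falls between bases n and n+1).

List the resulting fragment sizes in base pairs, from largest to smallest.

306, 86, 35 bp

Linear molecule, 2 cuts → 3 fragments:
  35 − 0 = 35 bp
  341 − 35 = 306 bp
  427 − 341 = 86 bp
Sorted largest to smallest: 306, 86, 35 bp.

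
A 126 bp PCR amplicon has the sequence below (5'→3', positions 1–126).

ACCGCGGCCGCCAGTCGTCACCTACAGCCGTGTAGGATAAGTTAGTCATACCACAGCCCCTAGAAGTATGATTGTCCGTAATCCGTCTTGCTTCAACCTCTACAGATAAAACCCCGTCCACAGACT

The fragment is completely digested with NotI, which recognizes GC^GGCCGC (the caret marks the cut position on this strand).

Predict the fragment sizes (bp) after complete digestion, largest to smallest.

121, 5 bp

The NotI site (GCGGCCGC) starts at position 4.
NotI cuts after base 2 of each site, so after position 5.
Linear molecule, 1 cut → 2 fragments:
  1–5 → 5 bp
  6–126 → 121 bp
Sorted largest to smallest: 121, 5 bp.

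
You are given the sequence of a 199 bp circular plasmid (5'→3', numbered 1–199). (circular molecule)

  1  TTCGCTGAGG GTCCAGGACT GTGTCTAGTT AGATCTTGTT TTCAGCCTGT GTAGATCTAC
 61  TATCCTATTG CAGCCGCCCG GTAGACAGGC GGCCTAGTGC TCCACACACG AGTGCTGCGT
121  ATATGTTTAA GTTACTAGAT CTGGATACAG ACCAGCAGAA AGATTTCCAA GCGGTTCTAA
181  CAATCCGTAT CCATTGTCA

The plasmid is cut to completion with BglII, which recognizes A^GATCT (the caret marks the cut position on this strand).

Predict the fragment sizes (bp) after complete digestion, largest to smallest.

93, 84, 22 bp

BglII sites (AGATCT) start at positions 31, 53, 137.
BglII cuts after the first base of each site, so after positions 31, 53, 137.
Circular molecule, 3 cuts → 3 fragments:
  32–53 → 22 bp
  54–137 → 84 bp
  138–199 then 1–31 → 62 + 31 = 93 bp
Sorted largest to smallest: 93, 84, 22 bp.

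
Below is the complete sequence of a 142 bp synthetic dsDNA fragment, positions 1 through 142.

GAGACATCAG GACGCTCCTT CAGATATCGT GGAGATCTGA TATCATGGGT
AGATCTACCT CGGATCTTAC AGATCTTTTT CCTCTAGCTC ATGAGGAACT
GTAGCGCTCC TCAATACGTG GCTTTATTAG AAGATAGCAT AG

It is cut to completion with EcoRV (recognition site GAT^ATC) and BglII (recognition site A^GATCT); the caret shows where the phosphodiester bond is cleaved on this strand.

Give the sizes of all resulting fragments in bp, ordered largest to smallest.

EcoRV sites (GATATC) start at positions 23, 39.
EcoRV cuts after base 3 of each site, so after positions 25, 41.
BglII sites (AGATCT) start at positions 33, 51, 71.
BglII cuts after the first base of each site, so after positions 33, 51, 71.
Combined cut positions: 25, 33, 41, 51, 71.
Linear molecule, 5 cuts → 6 fragments:
  1–25 → 25 bp
  26–33 → 8 bp
  34–41 → 8 bp
  42–51 → 10 bp
  52–71 → 20 bp
  72–142 → 71 bp
Sorted largest to smallest: 71, 25, 20, 10, 8, 8 bp.

71, 25, 20, 10, 8, 8 bp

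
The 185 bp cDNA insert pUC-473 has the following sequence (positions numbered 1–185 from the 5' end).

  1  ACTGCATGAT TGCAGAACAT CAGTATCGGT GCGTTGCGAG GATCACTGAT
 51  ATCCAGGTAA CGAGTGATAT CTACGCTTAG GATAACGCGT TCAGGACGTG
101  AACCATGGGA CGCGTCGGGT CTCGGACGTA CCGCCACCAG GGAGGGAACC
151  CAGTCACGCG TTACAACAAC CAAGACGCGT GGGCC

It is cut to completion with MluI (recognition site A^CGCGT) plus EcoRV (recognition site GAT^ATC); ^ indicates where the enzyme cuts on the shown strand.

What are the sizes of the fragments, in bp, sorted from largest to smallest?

MluI sites (ACGCGT) start at positions 85, 110, 156, 175.
MluI cuts after the first base of each site, so after positions 85, 110, 156, 175.
EcoRV sites (GATATC) start at positions 48, 66.
EcoRV cuts after base 3 of each site, so after positions 50, 68.
Combined cut positions: 50, 68, 85, 110, 156, 175.
Linear molecule, 6 cuts → 7 fragments:
  1–50 → 50 bp
  51–68 → 18 bp
  69–85 → 17 bp
  86–110 → 25 bp
  111–156 → 46 bp
  157–175 → 19 bp
  176–185 → 10 bp
Sorted largest to smallest: 50, 46, 25, 19, 18, 17, 10 bp.

50, 46, 25, 19, 18, 17, 10 bp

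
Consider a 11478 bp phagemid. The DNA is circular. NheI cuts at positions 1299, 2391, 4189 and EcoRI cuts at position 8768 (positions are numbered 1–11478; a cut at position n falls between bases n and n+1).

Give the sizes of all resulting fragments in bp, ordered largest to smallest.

4579, 4009, 1798, 1092 bp

Combined cut positions (sorted): 1299, 2391, 4189, 8768.
Circular molecule, 4 cuts → 4 fragments:
  2391 − 1299 = 1092 bp
  4189 − 2391 = 1798 bp
  8768 − 4189 = 4579 bp
  wrap: 11478 − 8768 + 1299 = 4009 bp
Sorted largest to smallest: 4579, 4009, 1798, 1092 bp.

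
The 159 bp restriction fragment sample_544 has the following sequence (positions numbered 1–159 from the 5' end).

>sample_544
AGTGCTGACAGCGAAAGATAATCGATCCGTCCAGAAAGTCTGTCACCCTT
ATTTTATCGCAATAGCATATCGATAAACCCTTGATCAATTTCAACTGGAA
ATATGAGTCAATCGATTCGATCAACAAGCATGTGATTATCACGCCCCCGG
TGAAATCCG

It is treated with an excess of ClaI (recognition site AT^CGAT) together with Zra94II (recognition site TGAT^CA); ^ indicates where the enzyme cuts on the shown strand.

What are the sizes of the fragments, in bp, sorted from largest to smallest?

ClaI sites (ATCGAT) start at positions 21, 69, 111.
ClaI cuts after base 2 of each site, so after positions 22, 70, 112.
The Zra94II site (TGATCA) starts at position 82.
Zra94II cuts after base 4 of each site, so after position 85.
Combined cut positions: 22, 70, 85, 112.
Linear molecule, 4 cuts → 5 fragments:
  1–22 → 22 bp
  23–70 → 48 bp
  71–85 → 15 bp
  86–112 → 27 bp
  113–159 → 47 bp
Sorted largest to smallest: 48, 47, 27, 22, 15 bp.

48, 47, 27, 22, 15 bp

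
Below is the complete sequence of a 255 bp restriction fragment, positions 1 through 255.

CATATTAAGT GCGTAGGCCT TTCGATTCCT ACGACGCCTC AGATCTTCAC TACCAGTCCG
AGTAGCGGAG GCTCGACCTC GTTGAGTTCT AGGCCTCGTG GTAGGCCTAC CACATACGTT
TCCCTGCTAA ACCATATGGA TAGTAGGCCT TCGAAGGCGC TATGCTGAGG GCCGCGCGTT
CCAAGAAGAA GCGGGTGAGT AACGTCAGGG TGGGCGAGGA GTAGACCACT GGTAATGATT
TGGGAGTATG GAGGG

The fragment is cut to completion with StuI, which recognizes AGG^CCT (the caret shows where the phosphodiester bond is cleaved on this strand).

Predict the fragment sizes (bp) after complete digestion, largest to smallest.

StuI sites (AGGCCT) start at positions 15, 91, 103, 145.
StuI cuts after base 3 of each site, so after positions 17, 93, 105, 147.
Linear molecule, 4 cuts → 5 fragments:
  1–17 → 17 bp
  18–93 → 76 bp
  94–105 → 12 bp
  106–147 → 42 bp
  148–255 → 108 bp
Sorted largest to smallest: 108, 76, 42, 17, 12 bp.

108, 76, 42, 17, 12 bp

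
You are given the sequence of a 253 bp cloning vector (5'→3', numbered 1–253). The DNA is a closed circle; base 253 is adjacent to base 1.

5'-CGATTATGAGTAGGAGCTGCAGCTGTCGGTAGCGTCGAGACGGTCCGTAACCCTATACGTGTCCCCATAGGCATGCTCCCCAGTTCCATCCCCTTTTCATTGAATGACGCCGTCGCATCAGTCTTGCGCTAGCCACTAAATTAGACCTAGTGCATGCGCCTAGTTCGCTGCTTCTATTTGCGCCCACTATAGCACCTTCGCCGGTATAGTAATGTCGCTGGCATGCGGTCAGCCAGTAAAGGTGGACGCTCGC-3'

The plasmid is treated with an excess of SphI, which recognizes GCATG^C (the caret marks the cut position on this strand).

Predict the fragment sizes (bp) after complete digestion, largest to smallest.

SphI sites (GCATGC) start at positions 71, 152, 221.
SphI cuts after base 5 of each site (before the last base), so after positions 75, 156, 225.
Circular molecule, 3 cuts → 3 fragments:
  76–156 → 81 bp
  157–225 → 69 bp
  226–253 then 1–75 → 28 + 75 = 103 bp
Sorted largest to smallest: 103, 81, 69 bp.

103, 81, 69 bp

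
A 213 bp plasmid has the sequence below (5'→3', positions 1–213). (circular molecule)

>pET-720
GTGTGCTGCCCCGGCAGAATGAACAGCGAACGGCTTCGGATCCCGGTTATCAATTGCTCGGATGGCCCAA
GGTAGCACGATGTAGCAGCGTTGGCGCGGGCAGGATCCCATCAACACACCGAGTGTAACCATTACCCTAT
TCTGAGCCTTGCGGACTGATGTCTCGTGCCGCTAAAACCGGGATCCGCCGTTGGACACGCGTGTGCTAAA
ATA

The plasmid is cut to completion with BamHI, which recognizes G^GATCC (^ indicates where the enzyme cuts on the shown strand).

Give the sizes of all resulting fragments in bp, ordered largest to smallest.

BamHI sites (GGATCC) start at positions 38, 103, 181.
BamHI cuts after the first base of each site, so after positions 38, 103, 181.
Circular molecule, 3 cuts → 3 fragments:
  39–103 → 65 bp
  104–181 → 78 bp
  182–213 then 1–38 → 32 + 38 = 70 bp
Sorted largest to smallest: 78, 70, 65 bp.

78, 70, 65 bp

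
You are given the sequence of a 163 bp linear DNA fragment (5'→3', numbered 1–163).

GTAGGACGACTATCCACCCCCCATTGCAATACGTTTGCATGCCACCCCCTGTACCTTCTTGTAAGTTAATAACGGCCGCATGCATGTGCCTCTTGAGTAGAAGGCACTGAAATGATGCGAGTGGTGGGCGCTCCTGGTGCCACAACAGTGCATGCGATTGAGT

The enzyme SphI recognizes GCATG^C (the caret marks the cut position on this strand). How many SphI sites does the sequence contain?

3

GCATGC occurs starting at positions 37, 78, 150.
SphI cuts at 3 sites.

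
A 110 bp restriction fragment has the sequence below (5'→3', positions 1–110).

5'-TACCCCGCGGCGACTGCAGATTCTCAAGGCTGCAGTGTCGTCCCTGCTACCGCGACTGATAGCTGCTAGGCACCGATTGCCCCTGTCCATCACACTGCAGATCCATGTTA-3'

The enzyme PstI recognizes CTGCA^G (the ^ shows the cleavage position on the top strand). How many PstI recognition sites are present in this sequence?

CTGCAG occurs starting at positions 14, 30, 95.
PstI cuts at 3 sites.

3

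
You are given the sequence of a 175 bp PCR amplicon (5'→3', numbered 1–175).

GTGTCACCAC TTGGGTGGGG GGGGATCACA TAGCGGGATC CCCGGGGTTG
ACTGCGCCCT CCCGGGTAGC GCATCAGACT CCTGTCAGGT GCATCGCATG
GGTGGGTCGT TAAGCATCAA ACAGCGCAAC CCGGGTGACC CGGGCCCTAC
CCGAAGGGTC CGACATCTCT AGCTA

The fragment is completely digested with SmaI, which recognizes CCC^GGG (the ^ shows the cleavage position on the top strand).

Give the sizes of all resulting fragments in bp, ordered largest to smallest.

SmaI sites (CCCGGG) start at positions 41, 61, 130, 139.
SmaI cuts after base 3 of each site, so after positions 43, 63, 132, 141.
Linear molecule, 4 cuts → 5 fragments:
  1–43 → 43 bp
  44–63 → 20 bp
  64–132 → 69 bp
  133–141 → 9 bp
  142–175 → 34 bp
Sorted largest to smallest: 69, 43, 34, 20, 9 bp.

69, 43, 34, 20, 9 bp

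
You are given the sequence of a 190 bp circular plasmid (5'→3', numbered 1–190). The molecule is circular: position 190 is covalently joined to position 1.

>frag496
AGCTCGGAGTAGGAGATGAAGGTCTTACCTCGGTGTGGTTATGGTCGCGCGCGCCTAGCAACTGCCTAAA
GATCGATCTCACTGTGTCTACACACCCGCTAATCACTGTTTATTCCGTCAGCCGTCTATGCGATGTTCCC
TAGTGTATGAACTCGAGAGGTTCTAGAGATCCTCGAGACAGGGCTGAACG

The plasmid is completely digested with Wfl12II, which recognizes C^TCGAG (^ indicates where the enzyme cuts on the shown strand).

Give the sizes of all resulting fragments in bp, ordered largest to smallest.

Wfl12II sites (CTCGAG) start at positions 152, 172.
Wfl12II cuts after the first base of each site, so after positions 152, 172.
Circular molecule, 2 cuts → 2 fragments:
  153–172 → 20 bp
  173–190 then 1–152 → 18 + 152 = 170 bp
Sorted largest to smallest: 170, 20 bp.

170, 20 bp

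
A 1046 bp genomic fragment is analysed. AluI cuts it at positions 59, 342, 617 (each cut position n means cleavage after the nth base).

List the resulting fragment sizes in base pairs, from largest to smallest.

Linear molecule, 3 cuts → 4 fragments:
  59 − 0 = 59 bp
  342 − 59 = 283 bp
  617 − 342 = 275 bp
  1046 − 617 = 429 bp
Sorted largest to smallest: 429, 283, 275, 59 bp.

429, 283, 275, 59 bp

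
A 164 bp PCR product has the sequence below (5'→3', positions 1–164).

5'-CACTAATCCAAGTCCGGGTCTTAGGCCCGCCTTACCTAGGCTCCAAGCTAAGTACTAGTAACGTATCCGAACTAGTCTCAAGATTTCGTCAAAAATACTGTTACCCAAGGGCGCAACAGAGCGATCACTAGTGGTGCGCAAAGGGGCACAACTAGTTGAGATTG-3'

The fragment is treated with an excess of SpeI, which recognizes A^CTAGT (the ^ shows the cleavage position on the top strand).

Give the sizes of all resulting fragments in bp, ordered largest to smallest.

56, 54, 24, 17, 13 bp

SpeI sites (ACTAGT) start at positions 54, 71, 127, 151.
SpeI cuts after the first base of each site, so after positions 54, 71, 127, 151.
Linear molecule, 4 cuts → 5 fragments:
  1–54 → 54 bp
  55–71 → 17 bp
  72–127 → 56 bp
  128–151 → 24 bp
  152–164 → 13 bp
Sorted largest to smallest: 56, 54, 24, 17, 13 bp.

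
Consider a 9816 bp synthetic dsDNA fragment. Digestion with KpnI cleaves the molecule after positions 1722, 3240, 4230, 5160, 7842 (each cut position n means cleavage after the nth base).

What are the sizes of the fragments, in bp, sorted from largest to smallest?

2682, 1974, 1722, 1518, 990, 930 bp

Linear molecule, 5 cuts → 6 fragments:
  1722 − 0 = 1722 bp
  3240 − 1722 = 1518 bp
  4230 − 3240 = 990 bp
  5160 − 4230 = 930 bp
  7842 − 5160 = 2682 bp
  9816 − 7842 = 1974 bp
Sorted largest to smallest: 2682, 1974, 1722, 1518, 990, 930 bp.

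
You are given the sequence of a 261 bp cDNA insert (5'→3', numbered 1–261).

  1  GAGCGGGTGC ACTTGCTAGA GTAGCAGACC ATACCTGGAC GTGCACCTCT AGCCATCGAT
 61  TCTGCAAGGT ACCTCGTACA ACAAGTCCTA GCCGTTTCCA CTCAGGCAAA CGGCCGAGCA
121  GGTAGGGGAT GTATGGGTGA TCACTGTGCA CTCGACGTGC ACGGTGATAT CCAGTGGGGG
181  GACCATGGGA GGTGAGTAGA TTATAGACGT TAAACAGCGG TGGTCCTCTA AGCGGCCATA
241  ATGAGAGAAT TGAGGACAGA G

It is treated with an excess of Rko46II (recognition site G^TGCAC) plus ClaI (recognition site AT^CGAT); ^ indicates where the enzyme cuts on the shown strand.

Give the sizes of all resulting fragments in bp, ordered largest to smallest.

Rko46II sites (GTGCAC) start at positions 7, 41, 146, 157.
Rko46II cuts after the first base of each site, so after positions 7, 41, 146, 157.
The ClaI site (ATCGAT) starts at position 55.
ClaI cuts after base 2 of each site, so after position 56.
Combined cut positions: 7, 41, 56, 146, 157.
Linear molecule, 5 cuts → 6 fragments:
  1–7 → 7 bp
  8–41 → 34 bp
  42–56 → 15 bp
  57–146 → 90 bp
  147–157 → 11 bp
  158–261 → 104 bp
Sorted largest to smallest: 104, 90, 34, 15, 11, 7 bp.

104, 90, 34, 15, 11, 7 bp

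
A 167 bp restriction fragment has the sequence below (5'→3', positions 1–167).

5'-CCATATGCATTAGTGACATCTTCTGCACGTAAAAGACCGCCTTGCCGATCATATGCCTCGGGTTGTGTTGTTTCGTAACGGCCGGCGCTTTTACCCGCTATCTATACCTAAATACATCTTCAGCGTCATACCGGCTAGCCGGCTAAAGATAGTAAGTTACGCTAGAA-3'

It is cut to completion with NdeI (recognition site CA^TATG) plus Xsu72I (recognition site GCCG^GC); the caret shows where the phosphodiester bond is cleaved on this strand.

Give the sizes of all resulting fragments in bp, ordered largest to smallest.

57, 48, 33, 26, 3 bp

NdeI sites (CATATG) start at positions 2, 50.
NdeI cuts after base 2 of each site, so after positions 3, 51.
Xsu72I sites (GCCGGC) start at positions 81, 138.
Xsu72I cuts after base 4 of each site, so after positions 84, 141.
Combined cut positions: 3, 51, 84, 141.
Linear molecule, 4 cuts → 5 fragments:
  1–3 → 3 bp
  4–51 → 48 bp
  52–84 → 33 bp
  85–141 → 57 bp
  142–167 → 26 bp
Sorted largest to smallest: 57, 48, 33, 26, 3 bp.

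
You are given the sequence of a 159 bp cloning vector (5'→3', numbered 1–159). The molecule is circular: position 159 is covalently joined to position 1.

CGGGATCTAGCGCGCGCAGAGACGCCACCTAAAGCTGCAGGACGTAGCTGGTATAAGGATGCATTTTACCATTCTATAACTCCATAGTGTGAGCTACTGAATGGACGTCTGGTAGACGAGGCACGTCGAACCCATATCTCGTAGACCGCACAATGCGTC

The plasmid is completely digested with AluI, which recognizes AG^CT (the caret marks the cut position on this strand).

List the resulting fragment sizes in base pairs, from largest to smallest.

100, 46, 13 bp

AluI sites (AGCT) start at positions 33, 46, 92.
AluI cuts after base 2 of each site, so after positions 34, 47, 93.
Circular molecule, 3 cuts → 3 fragments:
  35–47 → 13 bp
  48–93 → 46 bp
  94–159 then 1–34 → 66 + 34 = 100 bp
Sorted largest to smallest: 100, 46, 13 bp.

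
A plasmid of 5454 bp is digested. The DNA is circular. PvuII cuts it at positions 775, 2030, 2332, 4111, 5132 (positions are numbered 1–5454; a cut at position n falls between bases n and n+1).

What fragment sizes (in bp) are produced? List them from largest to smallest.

Circular molecule, 5 cuts → 5 fragments:
  2030 − 775 = 1255 bp
  2332 − 2030 = 302 bp
  4111 − 2332 = 1779 bp
  5132 − 4111 = 1021 bp
  wrap: 5454 − 5132 + 775 = 1097 bp
Sorted largest to smallest: 1779, 1255, 1097, 1021, 302 bp.

1779, 1255, 1097, 1021, 302 bp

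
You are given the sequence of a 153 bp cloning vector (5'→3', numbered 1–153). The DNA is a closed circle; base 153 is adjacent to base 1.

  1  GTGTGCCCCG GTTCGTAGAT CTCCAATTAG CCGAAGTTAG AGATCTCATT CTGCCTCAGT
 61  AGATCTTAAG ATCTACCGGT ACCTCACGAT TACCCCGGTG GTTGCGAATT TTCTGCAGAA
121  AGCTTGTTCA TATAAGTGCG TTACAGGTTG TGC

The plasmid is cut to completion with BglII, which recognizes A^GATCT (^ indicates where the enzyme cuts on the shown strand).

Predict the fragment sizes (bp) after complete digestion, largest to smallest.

BglII sites (AGATCT) start at positions 17, 41, 61, 69.
BglII cuts after the first base of each site, so after positions 17, 41, 61, 69.
Circular molecule, 4 cuts → 4 fragments:
  18–41 → 24 bp
  42–61 → 20 bp
  62–69 → 8 bp
  70–153 then 1–17 → 84 + 17 = 101 bp
Sorted largest to smallest: 101, 24, 20, 8 bp.

101, 24, 20, 8 bp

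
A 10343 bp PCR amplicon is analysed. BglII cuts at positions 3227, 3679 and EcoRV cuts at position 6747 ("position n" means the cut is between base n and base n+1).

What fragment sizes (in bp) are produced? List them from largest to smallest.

Combined cut positions (sorted): 3227, 3679, 6747.
Linear molecule, 3 cuts → 4 fragments:
  3227 − 0 = 3227 bp
  3679 − 3227 = 452 bp
  6747 − 3679 = 3068 bp
  10343 − 6747 = 3596 bp
Sorted largest to smallest: 3596, 3227, 3068, 452 bp.

3596, 3227, 3068, 452 bp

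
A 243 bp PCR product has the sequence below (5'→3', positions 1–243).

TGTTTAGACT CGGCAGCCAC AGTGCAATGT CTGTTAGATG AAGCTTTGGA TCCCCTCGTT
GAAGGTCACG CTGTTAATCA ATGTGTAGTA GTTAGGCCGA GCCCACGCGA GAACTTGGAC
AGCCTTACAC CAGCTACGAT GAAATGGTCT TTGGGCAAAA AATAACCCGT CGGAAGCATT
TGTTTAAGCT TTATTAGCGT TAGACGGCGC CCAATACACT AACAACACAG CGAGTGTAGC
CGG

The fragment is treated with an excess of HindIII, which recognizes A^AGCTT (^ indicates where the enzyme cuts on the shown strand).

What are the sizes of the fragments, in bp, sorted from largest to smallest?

145, 57, 41 bp

HindIII sites (AAGCTT) start at positions 41, 186.
HindIII cuts after the first base of each site, so after positions 41, 186.
Linear molecule, 2 cuts → 3 fragments:
  1–41 → 41 bp
  42–186 → 145 bp
  187–243 → 57 bp
Sorted largest to smallest: 145, 57, 41 bp.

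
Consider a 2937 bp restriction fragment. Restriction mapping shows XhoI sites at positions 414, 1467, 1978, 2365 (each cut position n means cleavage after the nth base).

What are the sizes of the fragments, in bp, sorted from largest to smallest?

1053, 572, 511, 414, 387 bp

Linear molecule, 4 cuts → 5 fragments:
  414 − 0 = 414 bp
  1467 − 414 = 1053 bp
  1978 − 1467 = 511 bp
  2365 − 1978 = 387 bp
  2937 − 2365 = 572 bp
Sorted largest to smallest: 1053, 572, 511, 414, 387 bp.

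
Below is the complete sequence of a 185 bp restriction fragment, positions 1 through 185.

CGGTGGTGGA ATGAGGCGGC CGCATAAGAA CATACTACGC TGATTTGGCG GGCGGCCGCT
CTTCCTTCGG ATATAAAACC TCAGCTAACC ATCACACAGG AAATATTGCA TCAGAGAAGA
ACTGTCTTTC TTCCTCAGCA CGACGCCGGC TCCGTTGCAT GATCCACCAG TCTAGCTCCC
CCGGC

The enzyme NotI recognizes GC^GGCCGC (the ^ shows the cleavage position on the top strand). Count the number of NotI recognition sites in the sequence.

GCGGCCGC occurs starting at positions 16, 52.
NotI cuts at 2 sites.

2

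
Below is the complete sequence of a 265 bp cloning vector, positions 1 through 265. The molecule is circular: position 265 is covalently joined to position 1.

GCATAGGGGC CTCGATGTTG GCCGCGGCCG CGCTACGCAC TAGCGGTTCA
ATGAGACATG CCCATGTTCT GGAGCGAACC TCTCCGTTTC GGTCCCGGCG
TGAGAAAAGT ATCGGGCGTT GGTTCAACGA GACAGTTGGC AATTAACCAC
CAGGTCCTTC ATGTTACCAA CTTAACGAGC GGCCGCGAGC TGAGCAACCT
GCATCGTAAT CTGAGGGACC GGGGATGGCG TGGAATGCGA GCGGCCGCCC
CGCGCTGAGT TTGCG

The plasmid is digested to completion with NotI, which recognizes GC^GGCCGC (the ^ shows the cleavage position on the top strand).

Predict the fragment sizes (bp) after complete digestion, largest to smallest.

155, 62, 48 bp

NotI sites (GCGGCCGC) start at positions 24, 179, 241.
NotI cuts after base 2 of each site, so after positions 25, 180, 242.
Circular molecule, 3 cuts → 3 fragments:
  26–180 → 155 bp
  181–242 → 62 bp
  243–265 then 1–25 → 23 + 25 = 48 bp
Sorted largest to smallest: 155, 62, 48 bp.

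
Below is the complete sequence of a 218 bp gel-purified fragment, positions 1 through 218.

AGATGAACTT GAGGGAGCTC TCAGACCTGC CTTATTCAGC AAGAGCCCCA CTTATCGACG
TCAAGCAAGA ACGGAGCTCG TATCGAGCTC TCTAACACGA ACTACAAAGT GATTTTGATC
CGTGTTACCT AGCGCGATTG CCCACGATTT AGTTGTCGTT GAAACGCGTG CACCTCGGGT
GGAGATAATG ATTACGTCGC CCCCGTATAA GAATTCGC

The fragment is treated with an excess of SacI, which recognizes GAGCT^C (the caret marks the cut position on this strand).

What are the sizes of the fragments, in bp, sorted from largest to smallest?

SacI sites (GAGCTC) start at positions 15, 74, 85.
SacI cuts after base 5 of each site (before the last base), so after positions 19, 78, 89.
Linear molecule, 3 cuts → 4 fragments:
  1–19 → 19 bp
  20–78 → 59 bp
  79–89 → 11 bp
  90–218 → 129 bp
Sorted largest to smallest: 129, 59, 19, 11 bp.

129, 59, 19, 11 bp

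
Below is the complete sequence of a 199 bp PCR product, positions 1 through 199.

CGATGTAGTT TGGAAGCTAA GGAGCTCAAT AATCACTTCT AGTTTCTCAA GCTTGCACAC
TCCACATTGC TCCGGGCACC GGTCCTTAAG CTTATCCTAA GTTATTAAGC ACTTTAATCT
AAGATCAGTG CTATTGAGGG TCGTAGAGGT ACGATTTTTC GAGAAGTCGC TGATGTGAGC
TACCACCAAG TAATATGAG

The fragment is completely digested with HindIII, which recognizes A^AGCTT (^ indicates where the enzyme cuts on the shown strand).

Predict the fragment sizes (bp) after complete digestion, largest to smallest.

111, 49, 39 bp

HindIII sites (AAGCTT) start at positions 49, 88.
HindIII cuts after the first base of each site, so after positions 49, 88.
Linear molecule, 2 cuts → 3 fragments:
  1–49 → 49 bp
  50–88 → 39 bp
  89–199 → 111 bp
Sorted largest to smallest: 111, 49, 39 bp.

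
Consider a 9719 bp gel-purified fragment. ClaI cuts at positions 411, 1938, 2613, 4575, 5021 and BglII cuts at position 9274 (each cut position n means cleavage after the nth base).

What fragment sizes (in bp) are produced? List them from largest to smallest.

4253, 1962, 1527, 675, 446, 445, 411 bp

Combined cut positions (sorted): 411, 1938, 2613, 4575, 5021, 9274.
Linear molecule, 6 cuts → 7 fragments:
  411 − 0 = 411 bp
  1938 − 411 = 1527 bp
  2613 − 1938 = 675 bp
  4575 − 2613 = 1962 bp
  5021 − 4575 = 446 bp
  9274 − 5021 = 4253 bp
  9719 − 9274 = 445 bp
Sorted largest to smallest: 4253, 1962, 1527, 675, 446, 445, 411 bp.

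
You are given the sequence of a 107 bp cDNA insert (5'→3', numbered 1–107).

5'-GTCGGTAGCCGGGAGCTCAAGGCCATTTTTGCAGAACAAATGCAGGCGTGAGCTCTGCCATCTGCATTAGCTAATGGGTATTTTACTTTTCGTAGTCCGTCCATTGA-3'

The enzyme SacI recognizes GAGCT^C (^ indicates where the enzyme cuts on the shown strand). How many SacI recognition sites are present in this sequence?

GAGCTC occurs starting at positions 13, 50.
SacI cuts at 2 sites.

2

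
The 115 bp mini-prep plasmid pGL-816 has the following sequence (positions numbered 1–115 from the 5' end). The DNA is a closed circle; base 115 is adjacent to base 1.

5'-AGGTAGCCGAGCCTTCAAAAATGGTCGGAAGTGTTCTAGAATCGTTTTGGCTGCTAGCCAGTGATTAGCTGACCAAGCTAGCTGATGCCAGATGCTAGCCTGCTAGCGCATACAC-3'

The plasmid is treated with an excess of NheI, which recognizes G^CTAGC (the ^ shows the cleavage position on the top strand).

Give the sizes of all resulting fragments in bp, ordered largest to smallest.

NheI sites (GCTAGC) start at positions 53, 77, 94, 102.
NheI cuts after the first base of each site, so after positions 53, 77, 94, 102.
Circular molecule, 4 cuts → 4 fragments:
  54–77 → 24 bp
  78–94 → 17 bp
  95–102 → 8 bp
  103–115 then 1–53 → 13 + 53 = 66 bp
Sorted largest to smallest: 66, 24, 17, 8 bp.

66, 24, 17, 8 bp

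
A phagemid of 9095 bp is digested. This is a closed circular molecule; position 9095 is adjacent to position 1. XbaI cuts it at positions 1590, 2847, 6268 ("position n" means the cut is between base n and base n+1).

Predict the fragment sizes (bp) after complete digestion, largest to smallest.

Circular molecule, 3 cuts → 3 fragments:
  2847 − 1590 = 1257 bp
  6268 − 2847 = 3421 bp
  wrap: 9095 − 6268 + 1590 = 4417 bp
Sorted largest to smallest: 4417, 3421, 1257 bp.

4417, 3421, 1257 bp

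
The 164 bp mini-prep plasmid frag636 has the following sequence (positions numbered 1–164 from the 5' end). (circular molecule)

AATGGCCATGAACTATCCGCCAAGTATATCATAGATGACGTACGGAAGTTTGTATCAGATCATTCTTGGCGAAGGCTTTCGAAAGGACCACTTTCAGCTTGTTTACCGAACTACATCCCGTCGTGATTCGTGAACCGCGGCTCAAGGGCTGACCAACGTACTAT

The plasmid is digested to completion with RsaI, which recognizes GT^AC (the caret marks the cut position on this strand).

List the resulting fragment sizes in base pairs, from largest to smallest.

118, 46 bp

RsaI sites (GTAC) start at positions 40, 158.
RsaI cuts after base 2 of each site, so after positions 41, 159.
Circular molecule, 2 cuts → 2 fragments:
  42–159 → 118 bp
  160–164 then 1–41 → 5 + 41 = 46 bp
Sorted largest to smallest: 118, 46 bp.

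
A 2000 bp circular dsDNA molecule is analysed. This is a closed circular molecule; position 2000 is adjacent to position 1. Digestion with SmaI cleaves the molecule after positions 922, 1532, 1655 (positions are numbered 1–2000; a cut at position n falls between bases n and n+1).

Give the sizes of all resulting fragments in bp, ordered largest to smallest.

Circular molecule, 3 cuts → 3 fragments:
  1532 − 922 = 610 bp
  1655 − 1532 = 123 bp
  wrap: 2000 − 1655 + 922 = 1267 bp
Sorted largest to smallest: 1267, 610, 123 bp.

1267, 610, 123 bp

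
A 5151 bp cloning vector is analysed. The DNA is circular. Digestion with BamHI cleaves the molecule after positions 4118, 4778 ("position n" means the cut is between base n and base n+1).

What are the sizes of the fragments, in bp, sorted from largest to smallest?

4491, 660 bp

Circular molecule, 2 cuts → 2 fragments:
  4778 − 4118 = 660 bp
  wrap: 5151 − 4778 + 4118 = 4491 bp
Sorted largest to smallest: 4491, 660 bp.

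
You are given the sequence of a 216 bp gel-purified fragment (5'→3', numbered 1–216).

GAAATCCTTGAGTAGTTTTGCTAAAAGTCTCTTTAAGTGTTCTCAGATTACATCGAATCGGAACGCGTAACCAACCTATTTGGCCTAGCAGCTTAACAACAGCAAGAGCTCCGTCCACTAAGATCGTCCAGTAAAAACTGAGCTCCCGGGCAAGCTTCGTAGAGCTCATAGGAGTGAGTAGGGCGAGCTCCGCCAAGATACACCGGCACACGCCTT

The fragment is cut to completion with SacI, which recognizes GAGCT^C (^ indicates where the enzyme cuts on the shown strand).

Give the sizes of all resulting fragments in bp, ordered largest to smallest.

SacI sites (GAGCTC) start at positions 106, 140, 162, 185.
SacI cuts after base 5 of each site (before the last base), so after positions 110, 144, 166, 189.
Linear molecule, 4 cuts → 5 fragments:
  1–110 → 110 bp
  111–144 → 34 bp
  145–166 → 22 bp
  167–189 → 23 bp
  190–216 → 27 bp
Sorted largest to smallest: 110, 34, 27, 23, 22 bp.

110, 34, 27, 23, 22 bp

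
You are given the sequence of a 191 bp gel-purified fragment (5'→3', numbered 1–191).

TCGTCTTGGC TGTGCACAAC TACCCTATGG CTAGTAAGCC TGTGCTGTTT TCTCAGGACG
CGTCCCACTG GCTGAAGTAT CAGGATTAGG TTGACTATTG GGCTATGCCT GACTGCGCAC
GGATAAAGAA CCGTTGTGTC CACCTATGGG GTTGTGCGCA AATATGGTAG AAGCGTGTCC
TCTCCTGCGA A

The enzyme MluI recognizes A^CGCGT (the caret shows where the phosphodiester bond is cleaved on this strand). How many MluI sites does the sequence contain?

ACGCGT occurs starting at position 58.
MluI cuts at 1 site.

1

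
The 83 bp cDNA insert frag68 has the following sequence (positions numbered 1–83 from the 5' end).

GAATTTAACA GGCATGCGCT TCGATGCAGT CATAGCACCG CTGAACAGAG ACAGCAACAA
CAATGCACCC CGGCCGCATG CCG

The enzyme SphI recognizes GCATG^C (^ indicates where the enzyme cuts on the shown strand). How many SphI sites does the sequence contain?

2

GCATGC occurs starting at positions 12, 76.
SphI cuts at 2 sites.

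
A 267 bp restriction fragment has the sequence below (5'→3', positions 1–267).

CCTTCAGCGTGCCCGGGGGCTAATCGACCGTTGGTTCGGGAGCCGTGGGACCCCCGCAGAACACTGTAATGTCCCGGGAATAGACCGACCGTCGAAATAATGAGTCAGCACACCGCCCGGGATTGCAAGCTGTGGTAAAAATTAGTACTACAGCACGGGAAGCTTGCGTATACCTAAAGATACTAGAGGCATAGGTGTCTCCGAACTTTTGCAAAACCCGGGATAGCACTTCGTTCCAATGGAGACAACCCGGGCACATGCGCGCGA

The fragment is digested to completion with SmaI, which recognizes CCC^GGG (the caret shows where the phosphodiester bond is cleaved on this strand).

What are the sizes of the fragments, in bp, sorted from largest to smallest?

101, 61, 43, 32, 16, 14 bp

SmaI sites (CCCGGG) start at positions 12, 73, 116, 217, 249.
SmaI cuts after base 3 of each site, so after positions 14, 75, 118, 219, 251.
Linear molecule, 5 cuts → 6 fragments:
  1–14 → 14 bp
  15–75 → 61 bp
  76–118 → 43 bp
  119–219 → 101 bp
  220–251 → 32 bp
  252–267 → 16 bp
Sorted largest to smallest: 101, 61, 43, 32, 16, 14 bp.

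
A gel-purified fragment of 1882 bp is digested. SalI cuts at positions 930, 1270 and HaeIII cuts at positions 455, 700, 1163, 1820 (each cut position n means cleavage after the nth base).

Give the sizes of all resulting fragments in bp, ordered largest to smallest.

Combined cut positions (sorted): 455, 700, 930, 1163, 1270, 1820.
Linear molecule, 6 cuts → 7 fragments:
  455 − 0 = 455 bp
  700 − 455 = 245 bp
  930 − 700 = 230 bp
  1163 − 930 = 233 bp
  1270 − 1163 = 107 bp
  1820 − 1270 = 550 bp
  1882 − 1820 = 62 bp
Sorted largest to smallest: 550, 455, 245, 233, 230, 107, 62 bp.

550, 455, 245, 233, 230, 107, 62 bp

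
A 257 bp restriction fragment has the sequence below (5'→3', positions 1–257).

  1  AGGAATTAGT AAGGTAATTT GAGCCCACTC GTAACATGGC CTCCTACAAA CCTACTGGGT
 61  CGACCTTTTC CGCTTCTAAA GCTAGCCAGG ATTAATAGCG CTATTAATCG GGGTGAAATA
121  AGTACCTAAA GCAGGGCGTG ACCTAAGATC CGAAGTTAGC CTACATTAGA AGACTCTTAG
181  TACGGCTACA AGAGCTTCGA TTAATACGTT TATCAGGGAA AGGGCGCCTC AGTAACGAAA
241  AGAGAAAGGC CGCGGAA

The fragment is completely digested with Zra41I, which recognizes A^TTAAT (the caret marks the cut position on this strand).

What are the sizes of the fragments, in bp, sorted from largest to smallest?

97, 91, 57, 12 bp

Zra41I sites (ATTAAT) start at positions 91, 103, 200.
Zra41I cuts after the first base of each site, so after positions 91, 103, 200.
Linear molecule, 3 cuts → 4 fragments:
  1–91 → 91 bp
  92–103 → 12 bp
  104–200 → 97 bp
  201–257 → 57 bp
Sorted largest to smallest: 97, 91, 57, 12 bp.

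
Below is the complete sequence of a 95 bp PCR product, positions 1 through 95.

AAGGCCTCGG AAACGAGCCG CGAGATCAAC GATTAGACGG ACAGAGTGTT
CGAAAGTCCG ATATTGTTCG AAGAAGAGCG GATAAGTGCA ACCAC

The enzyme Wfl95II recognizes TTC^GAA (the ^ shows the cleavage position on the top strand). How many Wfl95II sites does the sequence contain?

TTCGAA occurs starting at positions 49, 67.
Wfl95II cuts at 2 sites.

2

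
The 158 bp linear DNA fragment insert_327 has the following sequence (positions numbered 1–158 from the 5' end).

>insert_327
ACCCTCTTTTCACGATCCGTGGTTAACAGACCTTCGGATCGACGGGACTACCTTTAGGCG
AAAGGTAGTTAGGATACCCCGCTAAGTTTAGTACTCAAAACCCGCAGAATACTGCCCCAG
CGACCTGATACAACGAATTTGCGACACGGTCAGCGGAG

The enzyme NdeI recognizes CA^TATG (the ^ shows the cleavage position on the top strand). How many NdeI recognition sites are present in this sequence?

No occurrence of CATATG is present in the sequence.
NdeI does not cut: 0 sites.

0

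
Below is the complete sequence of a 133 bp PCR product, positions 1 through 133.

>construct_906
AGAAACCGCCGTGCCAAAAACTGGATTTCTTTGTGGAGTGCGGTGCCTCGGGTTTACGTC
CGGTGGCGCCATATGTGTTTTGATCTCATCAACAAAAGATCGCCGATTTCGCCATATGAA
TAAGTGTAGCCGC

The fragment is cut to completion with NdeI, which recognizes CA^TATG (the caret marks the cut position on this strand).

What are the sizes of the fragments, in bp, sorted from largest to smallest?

71, 43, 19 bp

NdeI sites (CATATG) start at positions 70, 113.
NdeI cuts after base 2 of each site, so after positions 71, 114.
Linear molecule, 2 cuts → 3 fragments:
  1–71 → 71 bp
  72–114 → 43 bp
  115–133 → 19 bp
Sorted largest to smallest: 71, 43, 19 bp.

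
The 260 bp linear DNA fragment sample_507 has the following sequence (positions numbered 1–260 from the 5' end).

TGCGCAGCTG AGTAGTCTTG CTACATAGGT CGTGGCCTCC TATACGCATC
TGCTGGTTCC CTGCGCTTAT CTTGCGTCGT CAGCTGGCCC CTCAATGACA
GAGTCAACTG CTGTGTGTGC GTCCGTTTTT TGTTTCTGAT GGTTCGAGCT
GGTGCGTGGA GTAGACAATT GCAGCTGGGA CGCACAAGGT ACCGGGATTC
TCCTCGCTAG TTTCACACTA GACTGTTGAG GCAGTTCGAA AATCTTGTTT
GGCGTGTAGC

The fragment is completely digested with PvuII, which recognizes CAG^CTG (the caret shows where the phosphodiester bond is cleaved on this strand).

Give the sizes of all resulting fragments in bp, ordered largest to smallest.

91, 86, 76, 7 bp

PvuII sites (CAGCTG) start at positions 5, 81, 172.
PvuII cuts after base 3 of each site, so after positions 7, 83, 174.
Linear molecule, 3 cuts → 4 fragments:
  1–7 → 7 bp
  8–83 → 76 bp
  84–174 → 91 bp
  175–260 → 86 bp
Sorted largest to smallest: 91, 86, 76, 7 bp.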